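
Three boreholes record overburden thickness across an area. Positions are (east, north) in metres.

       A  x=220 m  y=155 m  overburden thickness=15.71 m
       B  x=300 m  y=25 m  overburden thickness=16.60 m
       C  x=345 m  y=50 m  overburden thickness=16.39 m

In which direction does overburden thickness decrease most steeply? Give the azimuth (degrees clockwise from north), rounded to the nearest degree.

Differences from A: to B (Δx, Δy, Δh) = (80, -130, +0.89); to C = (125, -105, +0.68).
Determinant of the coordinate differences = 80·(-105) − 125·(-130) = 7850.
∂d/∂x = [(+0.89)·(-105) − (+0.68)·(-130)] / 7850 = -0.0006433
∂d/∂y = [80·(+0.68) − 125·(+0.89)] / 7850 = -0.007242
Steepest decrease is along −∇f: components (+0.0006433 E, +0.007242 N).
Azimuth = atan2(+0.0006433, +0.007242) = 5.1° ≈ 005°.

005°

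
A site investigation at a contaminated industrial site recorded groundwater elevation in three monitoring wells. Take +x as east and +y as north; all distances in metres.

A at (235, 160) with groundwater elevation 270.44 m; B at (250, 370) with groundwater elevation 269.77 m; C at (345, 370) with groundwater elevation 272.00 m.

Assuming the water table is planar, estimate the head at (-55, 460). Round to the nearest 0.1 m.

262.2 m

With h = a·x + b·y + c and A as origin, the differences give:
  15·a + 210·b = -0.67
  110·a + 210·b = +1.56
Eliminate b (×210 and ×210, subtract): -19950·a = -468.300 → a = ∂h/∂x = +0.02347
Back-substitute: b = ∂h/∂y = -0.004867.
h(-55, 460) = 270.44 + (+0.02347)·(-290) + (-0.004867)·(300) = 270.44 -6.807 -1.460 = 262.172 m.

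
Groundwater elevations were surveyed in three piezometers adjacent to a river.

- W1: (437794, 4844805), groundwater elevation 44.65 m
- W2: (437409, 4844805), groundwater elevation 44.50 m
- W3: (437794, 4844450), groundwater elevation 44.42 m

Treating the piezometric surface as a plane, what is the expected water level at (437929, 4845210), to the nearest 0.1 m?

45.0 m

∂h/∂x = (44.50 − 44.65) / (437409 − 437794) = +0.0003896
∂h/∂y = (44.42 − 44.65) / (4844450 − 4844805) = +0.0006479
h(437929, 4845210) = 44.65 + (+0.0003896)·(135) + (+0.0006479)·(405) = 44.65 +0.053 +0.262 = 44.965 m.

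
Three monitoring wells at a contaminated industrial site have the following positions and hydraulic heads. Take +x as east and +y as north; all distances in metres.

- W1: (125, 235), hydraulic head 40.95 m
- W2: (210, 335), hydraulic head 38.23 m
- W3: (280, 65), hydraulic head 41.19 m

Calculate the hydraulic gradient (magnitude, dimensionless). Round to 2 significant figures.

0.021

Taking W1 as reference: W2−W1 = (85, 100, -2.72); W3−W1 = (155, -170, +0.24).
Determinant of the coordinate differences = 85·(-170) − 155·100 = -29950.
∂h/∂x = [(-2.72)·(-170) − (+0.24)·100] / -29950 = -0.01464
∂h/∂y = [85·(+0.24) − 155·(-2.72)] / -29950 = -0.01476
|∇h| = √(-0.01464² + -0.01476²) = 0.02079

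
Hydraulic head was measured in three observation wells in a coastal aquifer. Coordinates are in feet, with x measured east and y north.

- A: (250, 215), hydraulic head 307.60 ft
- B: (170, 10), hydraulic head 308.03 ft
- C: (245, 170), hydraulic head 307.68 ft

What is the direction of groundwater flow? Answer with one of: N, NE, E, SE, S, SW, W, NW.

With h = a·x + b·y + c and A as origin, the differences give:
  (-80)·a + (-205)·b = +0.43
  (-5)·a + (-45)·b = +0.08
Eliminate b (×(-45) and ×(-205), subtract): 2575·a = -2.950 → a = ∂h/∂x = -0.001146
Back-substitute: b = ∂h/∂y = -0.001650.
Flow = −∇h = (+0.001146 east, +0.001650 north), which points northeast.

NE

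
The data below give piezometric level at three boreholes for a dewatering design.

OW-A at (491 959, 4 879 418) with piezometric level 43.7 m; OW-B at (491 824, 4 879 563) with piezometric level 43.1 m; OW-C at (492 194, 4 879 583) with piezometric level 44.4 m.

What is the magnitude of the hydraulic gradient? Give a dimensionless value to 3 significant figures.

Taking OW-A as reference: OW-B−OW-A = (-135, 145, -0.6); OW-C−OW-A = (235, 165, +0.7).
Solve a·Δx + b·Δy = Δh: det = (-135)·165 − 235·145 = -56350.
∂h/∂x = [(-0.6)·165 − (+0.7)·145] / -56350 = +0.003558
∂h/∂y = [(-135)·(+0.7) − 235·(-0.6)] / -56350 = -0.0008252
|∇h| = √(0.003558² + -0.0008252²) = 0.003652

0.00365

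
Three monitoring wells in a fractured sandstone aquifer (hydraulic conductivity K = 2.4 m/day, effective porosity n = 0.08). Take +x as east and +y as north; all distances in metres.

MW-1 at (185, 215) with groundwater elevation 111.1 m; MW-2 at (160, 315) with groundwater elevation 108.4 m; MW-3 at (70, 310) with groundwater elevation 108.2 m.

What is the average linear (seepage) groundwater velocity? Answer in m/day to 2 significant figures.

0.79 m/day

With h = a·x + b·y + c and MW-1 as origin, the differences give:
  (-25)·a + 100·b = -2.7
  (-115)·a + 95·b = -2.9
Eliminate b (×95 and ×100, subtract): 9125·a = 33.50 → a = ∂h/∂x = +0.003671
Back-substitute: b = ∂h/∂y = -0.02608.
|∇h| = √(0.003671² + -0.02608²) = 0.02634
Seepage velocity v = K·i/n = 2.4 × 0.02634 / 0.08 = 0.7902 m/day.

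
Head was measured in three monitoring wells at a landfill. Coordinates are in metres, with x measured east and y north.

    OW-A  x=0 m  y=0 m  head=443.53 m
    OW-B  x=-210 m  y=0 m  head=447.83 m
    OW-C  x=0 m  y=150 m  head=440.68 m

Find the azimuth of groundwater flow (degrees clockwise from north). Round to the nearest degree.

047°

∂h/∂x = (447.83 − 443.53) / (-210 − 0) = -0.02048
∂h/∂y = (440.68 − 443.53) / (150 − 0) = -0.01900
Flow direction (−∇h) has components (+0.02048 E, +0.01900 N).
Azimuth = atan2(E, N) = atan2(+0.02048, +0.01900) = 47.1° ≈ 047°.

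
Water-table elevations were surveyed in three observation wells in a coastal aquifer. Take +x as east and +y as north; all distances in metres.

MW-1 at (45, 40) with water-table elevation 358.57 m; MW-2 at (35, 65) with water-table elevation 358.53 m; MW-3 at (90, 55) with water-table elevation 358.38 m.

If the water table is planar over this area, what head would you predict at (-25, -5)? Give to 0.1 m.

358.9 m

Taking MW-1 as reference: MW-2−MW-1 = (-10, 25, -0.04); MW-3−MW-1 = (45, 15, -0.19).
Determinant of the coordinate differences = (-10)·15 − 45·25 = -1275.
∂h/∂x = [(-0.04)·15 − (-0.19)·25] / -1275 = -0.003255
∂h/∂y = [(-10)·(-0.19) − 45·(-0.04)] / -1275 = -0.002902
h(-25, -5) = 358.57 + (-0.003255)·(-70) + (-0.002902)·(-45) = 358.57 +0.228 +0.131 = 358.928 m.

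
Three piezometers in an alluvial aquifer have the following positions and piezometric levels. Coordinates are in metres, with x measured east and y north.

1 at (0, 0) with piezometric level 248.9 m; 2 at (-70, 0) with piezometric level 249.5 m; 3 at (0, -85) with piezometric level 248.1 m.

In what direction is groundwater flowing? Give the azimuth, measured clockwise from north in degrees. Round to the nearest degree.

138°

∂h/∂x = (249.5 − 248.9) / (-70 − 0) = -0.008571
∂h/∂y = (248.1 − 248.9) / (-85 − 0) = +0.009412
Flow direction (−∇h) has components (+0.008571 E, -0.009412 N).
Azimuth = atan2(E, N) = atan2(+0.008571, -0.009412) = 137.7° ≈ 138°.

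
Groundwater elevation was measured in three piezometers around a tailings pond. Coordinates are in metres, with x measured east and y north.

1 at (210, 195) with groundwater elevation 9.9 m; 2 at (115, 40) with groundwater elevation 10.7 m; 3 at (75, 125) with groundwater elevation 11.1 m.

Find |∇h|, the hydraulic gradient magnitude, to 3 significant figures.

Taking 1 as reference: 2−1 = (-95, -155, +0.8); 3−1 = (-135, -70, +1.2).
Solve a·Δx + b·Δy = Δh: det = (-95)·(-70) − (-135)·(-155) = -14275.
∂h/∂x = [(+0.8)·(-70) − (+1.2)·(-155)] / -14275 = -0.009107
∂h/∂y = [(-95)·(+1.2) − (-135)·(+0.8)] / -14275 = +0.0004203
|∇h| = √(-0.009107² + 0.0004203²) = 0.009117

0.00912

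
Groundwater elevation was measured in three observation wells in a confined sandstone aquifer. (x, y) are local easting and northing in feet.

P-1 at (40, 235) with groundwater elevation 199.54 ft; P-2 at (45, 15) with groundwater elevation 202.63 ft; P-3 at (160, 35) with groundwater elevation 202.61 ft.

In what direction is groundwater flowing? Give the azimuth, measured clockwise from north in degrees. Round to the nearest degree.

351°

Taking P-1 as reference: P-2−P-1 = (5, -220, +3.09); P-3−P-1 = (120, -200, +3.07).
Solve a·Δx + b·Δy = Δh: det = 5·(-200) − 120·(-220) = 25400.
∂h/∂x = [(+3.09)·(-200) − (+3.07)·(-220)] / 25400 = +0.002260
∂h/∂y = [5·(+3.07) − 120·(+3.09)] / 25400 = -0.01399
Flow direction (−∇h) has components (-0.002260 E, +0.01399 N).
Azimuth = atan2(E, N) = atan2(-0.002260, +0.01399) = 350.8° ≈ 351°.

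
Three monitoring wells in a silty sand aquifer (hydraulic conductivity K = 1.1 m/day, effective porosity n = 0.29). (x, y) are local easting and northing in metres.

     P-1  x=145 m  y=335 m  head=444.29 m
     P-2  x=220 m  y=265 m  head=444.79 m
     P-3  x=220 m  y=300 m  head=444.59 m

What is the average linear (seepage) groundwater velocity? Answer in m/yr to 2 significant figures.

8.1 m/yr

With h = a·x + b·y + c and P-1 as origin, the differences give:
  75·a + (-70)·b = +0.50
  75·a + (-35)·b = +0.30
Eliminate b (×(-35) and ×(-70), subtract): 2625·a = 3.500 → a = ∂h/∂x = +0.001333
Back-substitute: b = ∂h/∂y = -0.005714.
|∇h| = √(0.001333² + -0.005714²) = 0.005867
Seepage velocity v = K·i/n = 1.1 × 0.005867 / 0.29 = 0.02225 m/day = 8.127 m/yr.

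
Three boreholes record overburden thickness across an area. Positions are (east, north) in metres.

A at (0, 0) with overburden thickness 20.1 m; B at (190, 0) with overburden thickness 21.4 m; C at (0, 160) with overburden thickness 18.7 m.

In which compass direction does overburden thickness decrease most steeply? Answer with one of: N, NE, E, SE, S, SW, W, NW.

NW

∂d/∂x = (21.4 − 20.1) / (190 − 0) = +0.006842
∂d/∂y = (18.7 − 20.1) / (160 − 0) = -0.008750
Steepest decrease is along −∇f = (-0.006842 E, +0.008750 N) → northwest.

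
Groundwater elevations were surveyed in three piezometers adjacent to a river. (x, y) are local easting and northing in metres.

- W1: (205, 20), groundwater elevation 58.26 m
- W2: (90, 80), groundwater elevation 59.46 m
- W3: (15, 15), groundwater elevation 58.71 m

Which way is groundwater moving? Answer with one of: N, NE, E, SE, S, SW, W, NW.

S

Taking W1 as reference: W2−W1 = (-115, 60, +1.20); W3−W1 = (-190, -5, +0.45).
Determinant of the coordinate differences = (-115)·(-5) − (-190)·60 = 11975.
∂h/∂x = [(+1.20)·(-5) − (+0.45)·60] / 11975 = -0.002756
∂h/∂y = [(-115)·(+0.45) − (-190)·(+1.20)] / 11975 = +0.01472
Flow = −∇h = (+0.002756 east, -0.01472 north), which points south.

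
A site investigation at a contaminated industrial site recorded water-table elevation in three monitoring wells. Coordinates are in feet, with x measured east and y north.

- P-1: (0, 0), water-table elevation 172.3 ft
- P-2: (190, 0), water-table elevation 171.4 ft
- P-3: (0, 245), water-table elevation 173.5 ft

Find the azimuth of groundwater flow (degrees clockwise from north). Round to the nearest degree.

∂h/∂x = (171.4 − 172.3) / (190 − 0) = -0.004737
∂h/∂y = (173.5 − 172.3) / (245 − 0) = +0.004898
Flow direction (−∇h) has components (+0.004737 E, -0.004898 N).
Azimuth = atan2(E, N) = atan2(+0.004737, -0.004898) = 136.0° ≈ 136°.

136°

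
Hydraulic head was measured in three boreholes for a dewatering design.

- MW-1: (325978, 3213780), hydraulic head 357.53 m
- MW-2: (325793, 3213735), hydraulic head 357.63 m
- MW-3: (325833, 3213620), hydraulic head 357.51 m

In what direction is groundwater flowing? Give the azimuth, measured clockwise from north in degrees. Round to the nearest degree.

Differences from MW-1: to MW-2 (Δx, Δy, Δh) = (-185, -45, +0.10); to MW-3 = (-145, -160, -0.02).
Solve a·Δx + b·Δy = Δh: det = (-185)·(-160) − (-145)·(-45) = 23075.
∂h/∂x = [(+0.10)·(-160) − (-0.02)·(-45)] / 23075 = -0.0007324
∂h/∂y = [(-185)·(-0.02) − (-145)·(+0.10)] / 23075 = +0.0007887
Flow direction (−∇h) has components (+0.0007324 E, -0.0007887 N).
Azimuth = atan2(E, N) = atan2(+0.0007324, -0.0007887) = 137.1° ≈ 137°.

137°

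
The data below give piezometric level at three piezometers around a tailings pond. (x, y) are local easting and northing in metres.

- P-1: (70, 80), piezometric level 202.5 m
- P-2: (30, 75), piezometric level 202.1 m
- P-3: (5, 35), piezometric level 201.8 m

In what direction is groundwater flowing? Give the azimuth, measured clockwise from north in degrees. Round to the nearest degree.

262°

Taking P-1 as reference: P-2−P-1 = (-40, -5, -0.4); P-3−P-1 = (-65, -45, -0.7).
Determinant of the coordinate differences = (-40)·(-45) − (-65)·(-5) = 1475.
∂h/∂x = [(-0.4)·(-45) − (-0.7)·(-5)] / 1475 = +0.009831
∂h/∂y = [(-40)·(-0.7) − (-65)·(-0.4)] / 1475 = +0.001356
Flow direction (−∇h) has components (-0.009831 E, -0.001356 N).
Azimuth = atan2(E, N) = atan2(-0.009831, -0.001356) = 262.1° ≈ 262°.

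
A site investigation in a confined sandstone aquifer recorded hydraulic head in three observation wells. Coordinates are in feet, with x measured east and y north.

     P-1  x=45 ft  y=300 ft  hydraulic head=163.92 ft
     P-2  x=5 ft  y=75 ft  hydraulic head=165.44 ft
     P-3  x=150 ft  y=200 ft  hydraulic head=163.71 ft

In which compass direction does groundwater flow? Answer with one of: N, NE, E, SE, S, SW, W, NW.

Taking P-1 as reference: P-2−P-1 = (-40, -225, +1.52); P-3−P-1 = (105, -100, -0.21).
Determinant of the coordinate differences = (-40)·(-100) − 105·(-225) = 27625.
∂h/∂x = [(+1.52)·(-100) − (-0.21)·(-225)] / 27625 = -0.007213
∂h/∂y = [(-40)·(-0.21) − 105·(+1.52)] / 27625 = -0.005473
Flow = −∇h = (+0.007213 east, +0.005473 north), which points northeast.

NE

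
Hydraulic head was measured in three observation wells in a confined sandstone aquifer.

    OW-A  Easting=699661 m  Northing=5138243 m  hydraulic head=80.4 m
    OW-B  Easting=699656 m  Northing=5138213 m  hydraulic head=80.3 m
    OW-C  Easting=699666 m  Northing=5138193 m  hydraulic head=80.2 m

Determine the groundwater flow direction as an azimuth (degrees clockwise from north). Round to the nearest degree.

With h = a·x + b·y + c and OW-A as origin, the differences give:
  (-5)·a + (-30)·b = -0.1
  5·a + (-50)·b = -0.2
Eliminate b (×(-50) and ×(-30), subtract): 400·a = -1.00 → a = ∂h/∂x = -0.002500
Back-substitute: b = ∂h/∂y = +0.003750.
Flow direction (−∇h) has components (+0.002500 E, -0.003750 N).
Azimuth = atan2(E, N) = atan2(+0.002500, -0.003750) = 146.3° ≈ 146°.

146°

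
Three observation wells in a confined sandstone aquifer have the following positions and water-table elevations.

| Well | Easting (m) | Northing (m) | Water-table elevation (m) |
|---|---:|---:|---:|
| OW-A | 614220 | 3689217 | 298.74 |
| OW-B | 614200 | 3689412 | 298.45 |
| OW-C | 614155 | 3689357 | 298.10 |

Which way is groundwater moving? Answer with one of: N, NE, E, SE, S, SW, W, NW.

W

With h = a·x + b·y + c and OW-A as origin, the differences give:
  (-20)·a + 195·b = -0.29
  (-65)·a + 140·b = -0.64
Eliminate b (×140 and ×195, subtract): 9875·a = 84.200 → a = ∂h/∂x = +0.008527
Back-substitute: b = ∂h/∂y = -0.0006127.
Flow = −∇h = (-0.008527 east, +0.0006127 north), which points west.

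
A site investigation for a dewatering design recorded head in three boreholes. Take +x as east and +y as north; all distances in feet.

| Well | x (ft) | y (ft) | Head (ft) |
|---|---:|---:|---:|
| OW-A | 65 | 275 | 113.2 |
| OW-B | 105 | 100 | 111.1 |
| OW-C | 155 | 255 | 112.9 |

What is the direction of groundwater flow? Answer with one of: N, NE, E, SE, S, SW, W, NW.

S

Three-point gradient (reference OW-A): Δ to OW-B = (40, -175, -2.1), Δ to OW-C = (90, -20, -0.3).
∂h/∂x = -0.0007023, ∂h/∂y = +0.01184 (det = 14950).
Flow = −∇h = (+0.0007023 east, -0.01184 north), which points south.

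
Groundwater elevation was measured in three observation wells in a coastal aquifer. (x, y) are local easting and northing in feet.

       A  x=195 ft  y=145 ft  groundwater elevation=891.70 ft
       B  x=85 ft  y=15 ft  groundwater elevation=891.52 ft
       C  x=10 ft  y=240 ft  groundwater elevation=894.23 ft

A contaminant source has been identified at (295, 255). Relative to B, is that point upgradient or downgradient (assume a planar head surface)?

upgradient

Three-point gradient (reference A): Δ to B = (-110, -130, -0.18), Δ to C = (-185, 95, +2.53).
∂h/∂x = -0.009038, ∂h/∂y = +0.009032 (det = -34500).
Head at (295, 255) = 891.70 + (-0.009038)·(100) + (+0.009032)·(110) = 891.79 ft.
That is higher than the 891.52 ft at B, so the point is upgradient.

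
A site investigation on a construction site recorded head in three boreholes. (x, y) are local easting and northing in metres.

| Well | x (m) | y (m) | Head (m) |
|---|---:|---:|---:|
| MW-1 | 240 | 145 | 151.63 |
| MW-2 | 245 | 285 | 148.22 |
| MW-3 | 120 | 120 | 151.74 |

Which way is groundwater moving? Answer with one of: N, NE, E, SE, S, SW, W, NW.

Differences from MW-1: to MW-2 (Δx, Δy, Δh) = (5, 140, -3.41); to MW-3 = (-120, -25, +0.11).
Solve a·Δx + b·Δy = Δh: det = 5·(-25) − (-120)·140 = 16675.
∂h/∂x = [(-3.41)·(-25) − (+0.11)·140] / 16675 = +0.004189
∂h/∂y = [5·(+0.11) − (-120)·(-3.41)] / 16675 = -0.02451
Flow = −∇h = (-0.004189 east, +0.02451 north), which points north.

N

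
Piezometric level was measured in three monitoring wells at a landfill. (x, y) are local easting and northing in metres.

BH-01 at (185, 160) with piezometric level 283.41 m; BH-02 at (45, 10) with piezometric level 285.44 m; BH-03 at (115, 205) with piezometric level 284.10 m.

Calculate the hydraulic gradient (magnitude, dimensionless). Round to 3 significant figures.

0.0119

Differences from BH-01: to BH-02 (Δx, Δy, Δh) = (-140, -150, +2.03); to BH-03 = (-70, 45, +0.69).
Determinant of the coordinate differences = (-140)·45 − (-70)·(-150) = -16800.
∂h/∂x = [(+2.03)·45 − (+0.69)·(-150)] / -16800 = -0.01160
∂h/∂y = [(-140)·(+0.69) − (-70)·(+2.03)] / -16800 = -0.002708
|∇h| = √(-0.01160² + -0.002708²) = 0.01191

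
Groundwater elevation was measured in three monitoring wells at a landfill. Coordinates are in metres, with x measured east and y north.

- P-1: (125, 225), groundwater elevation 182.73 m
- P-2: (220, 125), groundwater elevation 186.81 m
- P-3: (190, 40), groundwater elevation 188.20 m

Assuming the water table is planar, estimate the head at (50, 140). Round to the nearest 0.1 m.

With h = a·x + b·y + c and P-1 as origin, the differences give:
  95·a + (-100)·b = +4.08
  65·a + (-185)·b = +5.47
Eliminate b (×(-185) and ×(-100), subtract): -11075·a = -207.800 → a = ∂h/∂x = +0.01876
Back-substitute: b = ∂h/∂y = -0.02298.
h(50, 140) = 182.73 + (+0.01876)·(-75) + (-0.02298)·(-85) = 182.73 -1.407 +1.953 = 183.276 m.

183.3 m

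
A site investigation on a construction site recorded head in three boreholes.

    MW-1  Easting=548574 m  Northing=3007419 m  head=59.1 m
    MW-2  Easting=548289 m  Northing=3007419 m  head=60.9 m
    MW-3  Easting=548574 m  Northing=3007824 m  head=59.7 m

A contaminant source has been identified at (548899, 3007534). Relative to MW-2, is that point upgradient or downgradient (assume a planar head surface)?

∂h/∂x = (60.9 − 59.1) / (548289 − 548574) = -0.006316
∂h/∂y = (59.7 − 59.1) / (3007824 − 3007419) = +0.001481
Head at (548899, 3007534) = 59.1 + (-0.006316)·(325) + (+0.001481)·(115) = 57.22 m.
That is lower than the 60.9 m at MW-2, so the point is downgradient.

downgradient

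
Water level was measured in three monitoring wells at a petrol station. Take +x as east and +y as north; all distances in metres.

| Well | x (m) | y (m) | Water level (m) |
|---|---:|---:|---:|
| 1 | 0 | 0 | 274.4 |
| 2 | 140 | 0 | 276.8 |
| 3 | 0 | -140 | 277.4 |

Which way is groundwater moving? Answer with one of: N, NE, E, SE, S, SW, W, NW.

NW

∂h/∂x = (276.8 − 274.4) / (140 − 0) = +0.01714
∂h/∂y = (277.4 − 274.4) / (-140 − 0) = -0.02143
Flow = −∇h = (-0.01714 east, +0.02143 north), which points northwest.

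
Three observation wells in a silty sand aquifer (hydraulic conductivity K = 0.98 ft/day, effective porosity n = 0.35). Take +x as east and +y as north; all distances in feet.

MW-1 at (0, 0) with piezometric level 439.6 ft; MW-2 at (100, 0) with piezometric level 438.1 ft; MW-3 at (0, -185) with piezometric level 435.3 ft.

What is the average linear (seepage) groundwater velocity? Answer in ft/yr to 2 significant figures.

28 ft/yr

∂h/∂x = (438.1 − 439.6) / (100 − 0) = -0.01500
∂h/∂y = (435.3 − 439.6) / (-185 − 0) = +0.02324
|∇h| = √(-0.01500² + 0.02324²) = 0.02766
Seepage velocity v = K·i/n = 0.98 × 0.02766 / 0.35 = 0.07745 ft/day = 28.29 ft/yr.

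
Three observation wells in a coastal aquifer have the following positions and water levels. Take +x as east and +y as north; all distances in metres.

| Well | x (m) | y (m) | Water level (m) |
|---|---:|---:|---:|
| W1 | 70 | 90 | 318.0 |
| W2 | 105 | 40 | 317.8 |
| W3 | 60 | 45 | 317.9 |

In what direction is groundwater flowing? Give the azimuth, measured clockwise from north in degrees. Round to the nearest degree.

144°

Taking W1 as reference: W2−W1 = (35, -50, -0.2); W3−W1 = (-10, -45, -0.1).
Solve a·Δx + b·Δy = Δh: det = 35·(-45) − (-10)·(-50) = -2075.
∂h/∂x = [(-0.2)·(-45) − (-0.1)·(-50)] / -2075 = -0.001928
∂h/∂y = [35·(-0.1) − (-10)·(-0.2)] / -2075 = +0.002651
Flow direction (−∇h) has components (+0.001928 E, -0.002651 N).
Azimuth = atan2(E, N) = atan2(+0.001928, -0.002651) = 144.0° ≈ 144°.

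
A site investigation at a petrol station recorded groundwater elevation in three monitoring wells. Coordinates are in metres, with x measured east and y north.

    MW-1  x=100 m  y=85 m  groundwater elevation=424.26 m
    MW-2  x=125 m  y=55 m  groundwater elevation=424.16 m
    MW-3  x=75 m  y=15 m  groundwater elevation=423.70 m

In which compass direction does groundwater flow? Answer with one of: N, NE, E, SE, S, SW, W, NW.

SW

Taking MW-1 as reference: MW-2−MW-1 = (25, -30, -0.10); MW-3−MW-1 = (-25, -70, -0.56).
Determinant of the coordinate differences = 25·(-70) − (-25)·(-30) = -2500.
∂h/∂x = [(-0.10)·(-70) − (-0.56)·(-30)] / -2500 = +0.003920
∂h/∂y = [25·(-0.56) − (-25)·(-0.10)] / -2500 = +0.006600
Flow = −∇h = (-0.003920 east, -0.006600 north), which points southwest.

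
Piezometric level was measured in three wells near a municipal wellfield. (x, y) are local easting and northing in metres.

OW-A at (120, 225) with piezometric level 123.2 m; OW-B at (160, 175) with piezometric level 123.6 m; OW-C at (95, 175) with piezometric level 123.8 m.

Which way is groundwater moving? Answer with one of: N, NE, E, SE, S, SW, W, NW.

Three-point gradient (reference OW-A): Δ to OW-B = (40, -50, +0.4), Δ to OW-C = (-25, -50, +0.6).
∂h/∂x = -0.003077, ∂h/∂y = -0.01046 (det = -3250).
Flow = −∇h = (+0.003077 east, +0.01046 north), which points north.

N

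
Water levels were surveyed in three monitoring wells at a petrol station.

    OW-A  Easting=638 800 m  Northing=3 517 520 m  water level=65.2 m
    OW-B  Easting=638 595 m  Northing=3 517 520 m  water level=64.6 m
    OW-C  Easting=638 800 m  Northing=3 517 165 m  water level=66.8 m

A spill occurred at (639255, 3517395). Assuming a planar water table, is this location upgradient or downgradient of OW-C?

upgradient

∂h/∂x = (64.6 − 65.2) / (638595 − 638800) = +0.002927
∂h/∂y = (66.8 − 65.2) / (3517165 − 3517520) = -0.004507
Head at (639255, 3517395) = 65.2 + (+0.002927)·(455) + (-0.004507)·(-125) = 67.10 m.
That is higher than the 66.8 m at OW-C, so the point is upgradient.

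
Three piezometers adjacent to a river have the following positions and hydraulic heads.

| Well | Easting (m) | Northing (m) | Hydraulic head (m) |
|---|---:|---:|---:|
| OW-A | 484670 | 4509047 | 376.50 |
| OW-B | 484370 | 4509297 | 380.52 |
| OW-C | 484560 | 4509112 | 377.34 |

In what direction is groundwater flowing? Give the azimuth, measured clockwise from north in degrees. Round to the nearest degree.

195°

Taking OW-A as reference: OW-B−OW-A = (-300, 250, +4.02); OW-C−OW-A = (-110, 65, +0.84).
Determinant of the coordinate differences = (-300)·65 − (-110)·250 = 8000.
∂h/∂x = [(+4.02)·65 − (+0.84)·250] / 8000 = +0.006413
∂h/∂y = [(-300)·(+0.84) − (-110)·(+4.02)] / 8000 = +0.02378
Flow direction (−∇h) has components (-0.006413 E, -0.02378 N).
Azimuth = atan2(E, N) = atan2(-0.006413, -0.02378) = 195.1° ≈ 195°.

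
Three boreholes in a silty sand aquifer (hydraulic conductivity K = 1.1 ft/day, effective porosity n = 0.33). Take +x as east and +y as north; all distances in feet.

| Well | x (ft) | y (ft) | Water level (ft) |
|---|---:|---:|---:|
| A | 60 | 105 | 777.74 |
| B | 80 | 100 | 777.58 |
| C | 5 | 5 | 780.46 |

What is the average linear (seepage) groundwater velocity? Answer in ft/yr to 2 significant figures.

Three-point gradient (reference A): Δ to B = (20, -5, -0.16), Δ to C = (-55, -100, +2.72).
∂h/∂x = -0.01301, ∂h/∂y = -0.02004 (det = -2275).
|∇h| = √(-0.01301² + -0.02004²) = 0.02389
Seepage velocity v = K·i/n = 1.1 × 0.02389 / 0.33 = 0.07963 ft/day = 29.08 ft/yr.

29 ft/yr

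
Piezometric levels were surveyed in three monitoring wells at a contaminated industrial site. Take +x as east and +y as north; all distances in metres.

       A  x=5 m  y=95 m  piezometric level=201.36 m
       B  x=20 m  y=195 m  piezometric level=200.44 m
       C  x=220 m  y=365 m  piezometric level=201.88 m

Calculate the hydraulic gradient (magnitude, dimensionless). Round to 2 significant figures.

Differences from A: to B (Δx, Δy, Δh) = (15, 100, -0.92); to C = (215, 270, +0.52).
Determinant of the coordinate differences = 15·270 − 215·100 = -17450.
∂h/∂x = [(-0.92)·270 − (+0.52)·100] / -17450 = +0.01721
∂h/∂y = [15·(+0.52) − 215·(-0.92)] / -17450 = -0.01178
|∇h| = √(0.01721² + -0.01178²) = 0.02086

0.021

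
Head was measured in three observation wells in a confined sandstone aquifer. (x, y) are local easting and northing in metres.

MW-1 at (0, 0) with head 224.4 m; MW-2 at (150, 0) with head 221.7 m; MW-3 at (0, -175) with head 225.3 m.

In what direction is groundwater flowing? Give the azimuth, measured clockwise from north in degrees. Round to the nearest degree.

074°

∂h/∂x = (221.7 − 224.4) / (150 − 0) = -0.01800
∂h/∂y = (225.3 − 224.4) / (-175 − 0) = -0.005143
Flow direction (−∇h) has components (+0.01800 E, +0.005143 N).
Azimuth = atan2(E, N) = atan2(+0.01800, +0.005143) = 74.1° ≈ 074°.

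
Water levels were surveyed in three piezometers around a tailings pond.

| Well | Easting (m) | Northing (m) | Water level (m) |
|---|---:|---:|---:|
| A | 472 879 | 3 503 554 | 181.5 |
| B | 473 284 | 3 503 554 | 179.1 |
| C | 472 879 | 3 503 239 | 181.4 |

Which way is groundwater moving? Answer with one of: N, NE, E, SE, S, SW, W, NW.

∂h/∂x = (179.1 − 181.5) / (473284 − 472879) = -0.005926
∂h/∂y = (181.4 − 181.5) / (3503239 − 3503554) = +0.0003175
Flow = −∇h = (+0.005926 east, -0.0003175 north), which points east.

E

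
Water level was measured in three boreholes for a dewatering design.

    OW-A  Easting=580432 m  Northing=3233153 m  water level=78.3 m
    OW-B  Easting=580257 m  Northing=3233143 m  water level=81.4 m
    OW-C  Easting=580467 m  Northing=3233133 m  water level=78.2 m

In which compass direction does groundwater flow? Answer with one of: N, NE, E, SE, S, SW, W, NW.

Differences from OW-A: to OW-B (Δx, Δy, Δh) = (-175, -10, +3.1); to OW-C = (35, -20, -0.1).
Solve a·Δx + b·Δy = Δh: det = (-175)·(-20) − 35·(-10) = 3850.
∂h/∂x = [(+3.1)·(-20) − (-0.1)·(-10)] / 3850 = -0.01636
∂h/∂y = [(-175)·(-0.1) − 35·(+3.1)] / 3850 = -0.02364
Flow = −∇h = (+0.01636 east, +0.02364 north), which points northeast.

NE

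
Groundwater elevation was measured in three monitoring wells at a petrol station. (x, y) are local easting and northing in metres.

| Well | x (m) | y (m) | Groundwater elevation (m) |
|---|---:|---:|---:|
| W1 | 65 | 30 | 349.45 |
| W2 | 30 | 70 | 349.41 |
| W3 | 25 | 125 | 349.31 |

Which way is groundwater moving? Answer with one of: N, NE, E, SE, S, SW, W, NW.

With h = a·x + b·y + c and W1 as origin, the differences give:
  (-35)·a + 40·b = -0.04
  (-40)·a + 95·b = -0.14
Eliminate b (×95 and ×40, subtract): -1725·a = 1.800 → a = ∂h/∂x = -0.001043
Back-substitute: b = ∂h/∂y = -0.001913.
Flow = −∇h = (+0.001043 east, +0.001913 north), which points northeast.

NE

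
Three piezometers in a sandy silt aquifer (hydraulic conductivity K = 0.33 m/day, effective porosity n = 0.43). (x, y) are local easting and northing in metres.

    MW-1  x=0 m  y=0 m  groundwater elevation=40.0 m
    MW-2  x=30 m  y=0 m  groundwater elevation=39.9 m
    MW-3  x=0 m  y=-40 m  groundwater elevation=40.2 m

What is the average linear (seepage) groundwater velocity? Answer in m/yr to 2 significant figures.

∂h/∂x = (39.9 − 40.0) / (30 − 0) = -0.003333
∂h/∂y = (40.2 − 40.0) / (-40 − 0) = -0.005000
|∇h| = √(-0.003333² + -0.005000²) = 0.006009
Seepage velocity v = K·i/n = 0.33 × 0.006009 / 0.43 = 0.004612 m/day = 1.685 m/yr.

1.7 m/yr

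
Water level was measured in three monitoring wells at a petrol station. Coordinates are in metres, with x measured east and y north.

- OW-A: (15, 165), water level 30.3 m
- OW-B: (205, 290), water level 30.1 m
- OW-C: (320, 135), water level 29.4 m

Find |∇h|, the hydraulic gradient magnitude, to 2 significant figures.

Taking OW-A as reference: OW-B−OW-A = (190, 125, -0.2); OW-C−OW-A = (305, -30, -0.9).
Determinant of the coordinate differences = 190·(-30) − 305·125 = -43825.
∂h/∂x = [(-0.2)·(-30) − (-0.9)·125] / -43825 = -0.002704
∂h/∂y = [190·(-0.9) − 305·(-0.2)] / -43825 = +0.002510
|∇h| = √(-0.002704² + 0.002510²) = 0.003689

0.0037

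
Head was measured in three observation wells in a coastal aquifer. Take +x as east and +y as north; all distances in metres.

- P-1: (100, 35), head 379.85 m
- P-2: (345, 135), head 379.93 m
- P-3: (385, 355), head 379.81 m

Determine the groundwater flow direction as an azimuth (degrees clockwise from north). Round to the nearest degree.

Three-point gradient (reference P-1): Δ to P-2 = (245, 100, +0.08), Δ to P-3 = (285, 320, -0.04).
∂h/∂x = +0.0005932, ∂h/∂y = -0.0006533 (det = 49900).
Flow direction (−∇h) has components (-0.0005932 E, +0.0006533 N).
Azimuth = atan2(E, N) = atan2(-0.0005932, +0.0006533) = 317.8° ≈ 318°.

318°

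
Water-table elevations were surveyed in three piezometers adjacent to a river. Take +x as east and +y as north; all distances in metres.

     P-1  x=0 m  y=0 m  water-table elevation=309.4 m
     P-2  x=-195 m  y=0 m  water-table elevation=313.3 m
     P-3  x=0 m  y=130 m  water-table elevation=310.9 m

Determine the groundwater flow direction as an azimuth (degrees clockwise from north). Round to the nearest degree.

120°

∂h/∂x = (313.3 − 309.4) / (-195 − 0) = -0.02000
∂h/∂y = (310.9 − 309.4) / (130 − 0) = +0.01154
Flow direction (−∇h) has components (+0.02000 E, -0.01154 N).
Azimuth = atan2(E, N) = atan2(+0.02000, -0.01154) = 120.0° ≈ 120°.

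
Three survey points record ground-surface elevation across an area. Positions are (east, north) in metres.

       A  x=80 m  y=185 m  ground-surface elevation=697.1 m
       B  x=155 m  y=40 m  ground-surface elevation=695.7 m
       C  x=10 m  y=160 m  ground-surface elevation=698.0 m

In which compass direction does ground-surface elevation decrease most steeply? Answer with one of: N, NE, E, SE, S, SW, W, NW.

Differences from A: to B (Δx, Δy, Δh) = (75, -145, -1.4); to C = (-70, -25, +0.9).
Solve a·Δx + b·Δy = Δz: det = 75·(-25) − (-70)·(-145) = -12025.
∂z/∂x = [(-1.4)·(-25) − (+0.9)·(-145)] / -12025 = -0.01376
∂z/∂y = [75·(+0.9) − (-70)·(-1.4)] / -12025 = +0.002536
Steepest decrease is along −∇f = (+0.01376 E, -0.002536 N) → east.

E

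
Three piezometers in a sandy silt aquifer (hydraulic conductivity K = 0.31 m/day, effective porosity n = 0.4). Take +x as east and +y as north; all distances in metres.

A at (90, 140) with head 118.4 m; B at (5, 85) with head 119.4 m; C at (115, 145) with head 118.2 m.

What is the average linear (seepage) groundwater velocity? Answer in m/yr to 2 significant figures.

3.0 m/yr

With h = a·x + b·y + c and A as origin, the differences give:
  (-85)·a + (-55)·b = +1.0
  25·a + 5·b = -0.2
Eliminate b (×5 and ×(-55), subtract): 950·a = -6.00 → a = ∂h/∂x = -0.006316
Back-substitute: b = ∂h/∂y = -0.008421.
|∇h| = √(-0.006316² + -0.008421²) = 0.01053
Seepage velocity v = K·i/n = 0.31 × 0.01053 / 0.4 = 0.008161 m/day = 2.981 m/yr.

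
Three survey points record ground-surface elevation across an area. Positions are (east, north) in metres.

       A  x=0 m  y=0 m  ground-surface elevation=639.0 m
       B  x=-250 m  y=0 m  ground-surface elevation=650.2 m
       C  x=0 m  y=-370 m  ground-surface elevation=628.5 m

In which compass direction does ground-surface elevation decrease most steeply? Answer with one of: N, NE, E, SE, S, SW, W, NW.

∂z/∂x = (650.2 − 639.0) / (-250 − 0) = -0.04480
∂z/∂y = (628.5 − 639.0) / (-370 − 0) = +0.02838
Steepest decrease is along −∇f = (+0.04480 E, -0.02838 N) → southeast.

SE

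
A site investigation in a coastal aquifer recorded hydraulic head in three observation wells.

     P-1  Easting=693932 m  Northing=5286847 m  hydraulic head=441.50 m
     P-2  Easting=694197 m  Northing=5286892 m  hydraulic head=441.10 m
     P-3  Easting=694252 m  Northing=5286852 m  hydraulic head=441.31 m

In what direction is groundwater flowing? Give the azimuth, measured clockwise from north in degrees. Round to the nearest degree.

With h = a·x + b·y + c and P-1 as origin, the differences give:
  265·a + 45·b = -0.40
  320·a + 5·b = -0.19
Eliminate b (×5 and ×45, subtract): -13075·a = 6.550 → a = ∂h/∂x = -0.0005010
Back-substitute: b = ∂h/∂y = -0.005939.
Flow direction (−∇h) has components (+0.0005010 E, +0.005939 N).
Azimuth = atan2(E, N) = atan2(+0.0005010, +0.005939) = 4.8° ≈ 005°.

005°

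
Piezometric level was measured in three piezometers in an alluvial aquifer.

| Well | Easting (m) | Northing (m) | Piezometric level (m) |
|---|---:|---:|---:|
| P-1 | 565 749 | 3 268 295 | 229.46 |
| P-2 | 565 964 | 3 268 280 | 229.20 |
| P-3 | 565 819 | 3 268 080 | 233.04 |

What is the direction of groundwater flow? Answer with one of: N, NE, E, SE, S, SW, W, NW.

Differences from P-1: to P-2 (Δx, Δy, Δh) = (215, -15, -0.26); to P-3 = (70, -215, +3.58).
Solve a·Δx + b·Δy = Δh: det = 215·(-215) − 70·(-15) = -45175.
∂h/∂x = [(-0.26)·(-215) − (+3.58)·(-15)] / -45175 = -0.002426
∂h/∂y = [215·(+3.58) − 70·(-0.26)] / -45175 = -0.01744
Flow = −∇h = (+0.002426 east, +0.01744 north), which points north.

N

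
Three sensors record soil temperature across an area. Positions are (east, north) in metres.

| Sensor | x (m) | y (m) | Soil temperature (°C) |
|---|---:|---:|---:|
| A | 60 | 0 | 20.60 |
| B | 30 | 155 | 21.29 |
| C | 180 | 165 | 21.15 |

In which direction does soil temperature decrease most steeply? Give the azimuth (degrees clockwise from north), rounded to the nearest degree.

164°

With T = a·x + b·y + c and A as origin, the differences give:
  (-30)·a + 155·b = +0.69
  120·a + 165·b = +0.55
Eliminate b (×165 and ×155, subtract): -23550·a = 28.600 → a = ∂T/∂x = -0.001214
Back-substitute: b = ∂T/∂y = +0.004217.
Steepest decrease is along −∇f: components (+0.001214 E, -0.004217 N).
Azimuth = atan2(+0.001214, -0.004217) = 163.9° ≈ 164°.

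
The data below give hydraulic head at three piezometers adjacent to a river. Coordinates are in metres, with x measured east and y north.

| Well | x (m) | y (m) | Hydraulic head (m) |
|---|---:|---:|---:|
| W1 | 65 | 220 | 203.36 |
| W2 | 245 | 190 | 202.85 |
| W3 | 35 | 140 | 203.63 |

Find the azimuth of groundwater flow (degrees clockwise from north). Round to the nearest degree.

056°

Taking W1 as reference: W2−W1 = (180, -30, -0.51); W3−W1 = (-30, -80, +0.27).
Solve a·Δx + b·Δy = Δh: det = 180·(-80) − (-30)·(-30) = -15300.
∂h/∂x = [(-0.51)·(-80) − (+0.27)·(-30)] / -15300 = -0.003196
∂h/∂y = [180·(+0.27) − (-30)·(-0.51)] / -15300 = -0.002176
Flow direction (−∇h) has components (+0.003196 E, +0.002176 N).
Azimuth = atan2(E, N) = atan2(+0.003196, +0.002176) = 55.7° ≈ 056°.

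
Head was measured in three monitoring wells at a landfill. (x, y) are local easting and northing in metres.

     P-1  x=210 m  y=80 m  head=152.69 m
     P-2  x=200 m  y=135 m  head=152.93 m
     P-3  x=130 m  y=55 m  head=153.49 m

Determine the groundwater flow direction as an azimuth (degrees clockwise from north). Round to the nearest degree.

Differences from P-1: to P-2 (Δx, Δy, Δh) = (-10, 55, +0.24); to P-3 = (-80, -25, +0.80).
Solve a·Δx + b·Δy = Δh: det = (-10)·(-25) − (-80)·55 = 4650.
∂h/∂x = [(+0.24)·(-25) − (+0.80)·55] / 4650 = -0.01075
∂h/∂y = [(-10)·(+0.80) − (-80)·(+0.24)] / 4650 = +0.002409
Flow direction (−∇h) has components (+0.01075 E, -0.002409 N).
Azimuth = atan2(E, N) = atan2(+0.01075, -0.002409) = 102.6° ≈ 103°.

103°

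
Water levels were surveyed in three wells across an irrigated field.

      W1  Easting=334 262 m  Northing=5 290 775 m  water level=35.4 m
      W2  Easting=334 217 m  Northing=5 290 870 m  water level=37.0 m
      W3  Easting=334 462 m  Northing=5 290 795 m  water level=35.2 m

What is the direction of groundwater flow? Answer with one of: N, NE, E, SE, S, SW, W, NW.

S

With h = a·x + b·y + c and W1 as origin, the differences give:
  (-45)·a + 95·b = +1.6
  200·a + 20·b = -0.2
Eliminate b (×20 and ×95, subtract): -19900·a = 51.00 → a = ∂h/∂x = -0.002563
Back-substitute: b = ∂h/∂y = +0.01563.
Flow = −∇h = (+0.002563 east, -0.01563 north), which points south.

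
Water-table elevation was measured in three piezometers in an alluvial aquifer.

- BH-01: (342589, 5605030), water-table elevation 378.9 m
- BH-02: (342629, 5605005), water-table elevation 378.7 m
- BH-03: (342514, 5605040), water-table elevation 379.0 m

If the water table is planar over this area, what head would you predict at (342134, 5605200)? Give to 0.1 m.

Three-point gradient (reference BH-01): Δ to BH-02 = (40, -25, -0.2), Δ to BH-03 = (-75, 10, +0.1).
∂h/∂x = -0.0003390, ∂h/∂y = +0.007458 (det = -1475).
h(342134, 5605200) = 378.9 + (-0.0003390)·(-455) + (+0.007458)·(170) = 378.9 +0.154 +1.268 = 380.322 m.

380.3 m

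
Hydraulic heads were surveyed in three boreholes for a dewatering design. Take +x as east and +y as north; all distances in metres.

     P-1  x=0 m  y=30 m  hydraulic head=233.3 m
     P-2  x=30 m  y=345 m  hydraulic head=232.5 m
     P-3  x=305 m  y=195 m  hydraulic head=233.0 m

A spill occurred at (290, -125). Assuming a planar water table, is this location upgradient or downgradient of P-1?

Differences from P-1: to P-2 (Δx, Δy, Δh) = (30, 315, -0.8); to P-3 = (305, 165, -0.3).
Solve a·Δx + b·Δy = Δh: det = 30·165 − 305·315 = -91125.
∂h/∂x = [(-0.8)·165 − (-0.3)·315] / -91125 = +0.0004115
∂h/∂y = [30·(-0.3) − 305·(-0.8)] / -91125 = -0.002579
Head at (290, -125) = 233.3 + (+0.0004115)·(290) + (-0.002579)·(-155) = 233.82 m.
That is higher than the 233.3 m at P-1, so the point is upgradient.

upgradient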